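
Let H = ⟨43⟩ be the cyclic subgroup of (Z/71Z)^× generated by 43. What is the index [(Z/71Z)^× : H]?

ord(43) | φ(71) = 71 − 1 = 70 = 2 · 5 · 7.
Divisors of 70: 1, 2, 5, 7, 10, 14, 35, 70.
Test each divisor d:
43^1 ≡ 43 (mod 71)
43^2 ≡ 3 (mod 71)
43^5 ≡ 32 (mod 71)
43^7 ≡ 25 (mod 71)
43^10 ≡ 30 (mod 71)
43^14 ≡ 57 (mod 71)
43^35 ≡ 1 (mod 71) ✓
Thus |⟨43⟩| = ord(43) = 35.
The index is φ(71) / ord(43) = 70 / 35 = 2.

2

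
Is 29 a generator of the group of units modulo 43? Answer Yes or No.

φ(43) = 43 − 1 = 42 = 2 · 3 · 7.
29 is a primitive root mod 43 iff 29^(φ(43)/q) ≢ 1 for every prime q | φ(43), i.e. q ∈ {2, 3, 7}.
29^21 ≡ 42 (mod 43)  [q = 2: ≢ 1 ✓]
29^14 ≡ 6 (mod 43)  [q = 3: ≢ 1 ✓]
29^6 ≡ 21 (mod 43)  [q = 7: ≢ 1 ✓]
None equal 1, so ord_43(29) = 42: 29 is a primitive root.

Yes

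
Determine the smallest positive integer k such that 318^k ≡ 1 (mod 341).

ord(318) | φ(341) = φ(11·31) = (11−1)·(31−1) = 10·30 = 300 = 2^2 · 3 · 5^2.
Divisors of 300: 1, 2, 3, 4, 5, 6, 10, 12, 15, 20, 25, 30, 50, 60, 75, 100, 150, 300.
Evaluate successive powers at the divisors of 300:
318^1 ≡ 318
318^2 ≡ 188
318^3 ≡ 109
318^4 ≡ 221
318^5 ≡ 32
318^6 ≡ 287
318^10 ≡ 1
Hence ord(318) = 10.

10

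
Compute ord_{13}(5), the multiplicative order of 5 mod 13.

ord(5) | φ(13) = 13 − 1 = 12 = 2^2 · 3.
Divisors of 12: 1, 2, 3, 4, 6, 12.
Test each divisor d:
5^1 ≡ 5 (mod 13)
5^2 ≡ 12 (mod 13)
5^3 ≡ 8 (mod 13)
5^4 ≡ 1 (mod 13) ✓
The smallest such exponent is 4, so the order of 5 is 4.

4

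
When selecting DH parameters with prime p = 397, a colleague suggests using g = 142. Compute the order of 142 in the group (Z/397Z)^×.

Since 142 ∈ (Z/397Z)^×, its order divides φ(397) = 397 − 1 = 396 = 2^2 · 3^2 · 11.
Divisors of 396: 1, 2, 3, 4, 6, 9, 11, 12, 18, 22, 33, 36, 44, 66, 99, 132, 198, 396.
Test each divisor d:
142^1 ≡ 142 (mod 397)
142^2 ≡ 314 (mod 397)
142^3 ≡ 124 (mod 397)
142^4 ≡ 140 (mod 397)
142^6 ≡ 290 (mod 397)
142^9 ≡ 230 (mod 397)
142^11 ≡ 363 (mod 397)
142^12 ≡ 333 (mod 397)
142^18 ≡ 99 (mod 397)
142^22 ≡ 362 (mod 397)
142^33 ≡ 396 (mod 397)
142^36 ≡ 273 (mod 397)
142^44 ≡ 34 (mod 397)
142^66 ≡ 1 (mod 397) ✓
So ord_397(142) = 66.

66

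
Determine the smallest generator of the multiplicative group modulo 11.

2

φ(11) = 11 − 1 = 10 = 2 · 5.
Test candidates g = 2, 3, … against the prime factors q ∈ {2, 5} of φ(11): g is a generator iff g^(10/q) ≢ 1 for every such q.
g = 2: 2^5 ≡ 10; 2^2 ≡ 4 — none is 1, so 2 is a primitive root.
So 2 is the smallest generator of (Z/11Z)^×.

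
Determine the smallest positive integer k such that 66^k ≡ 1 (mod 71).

10

Since 66 ∈ (Z/71Z)^×, its order divides φ(71) = 71 − 1 = 70 = 2 · 5 · 7.
Divisors of 70: 1, 2, 5, 7, 10, 14, 35, 70.
Test each divisor d:
66^1 ≡ 66 (mod 71)
66^2 ≡ 25 (mod 71)
66^5 ≡ 70 (mod 71)
66^7 ≡ 46 (mod 71)
66^10 ≡ 1 (mod 71) ✓
The smallest such exponent is 10, so the order of 66 is 10.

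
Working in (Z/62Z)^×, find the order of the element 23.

10

ord(23) | φ(62) = φ(2)·φ(31) = 1·30 = 30 = 2 · 3 · 5.
Divisors of 30: 1, 2, 3, 5, 6, 10, 15, 30.
Compute 23^d (mod 62) for the divisors d until we hit 1:
23^1 ≡ 23 (mod 62)
23^2 ≡ 33 (mod 62)
23^3 ≡ 15 (mod 62)
23^5 ≡ 61 (mod 62)
23^6 ≡ 39 (mod 62)
23^10 ≡ 1 (mod 62) ✓
Hence ord(23) = 10.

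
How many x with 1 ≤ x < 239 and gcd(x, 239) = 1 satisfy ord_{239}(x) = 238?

96

φ(239) = 239 − 1 = 238 = 2 · 7 · 17.
(Z/239Z)^× is cyclic (|G| = 238); a cyclic group of order m has exactly φ(d) elements of each order d | m, and none otherwise.
238 = 2 · 7 · 17 divides 238, and φ(238) = 96.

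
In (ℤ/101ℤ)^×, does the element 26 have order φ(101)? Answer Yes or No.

φ(101) = 101 − 1 = 100 = 2^2 · 5^2.
It suffices to check that the order of 26 is not a proper divisor of 100: compute 26^(100/q) for q ∈ {2, 5}.
26^50 ≡ 100 (mod 101)  [q = 2: ≢ 1 ✓]
26^20 ≡ 36 (mod 101)  [q = 5: ≢ 1 ✓]
All checks pass, so 26 has order 100 and is a primitive root modulo 101.

Yes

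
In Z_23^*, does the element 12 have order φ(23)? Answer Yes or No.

φ(23) = 23 − 1 = 22 = 2 · 11.
Test 12^(22/q) mod 23 for each prime factor q of 22:
12^11 ≡ 1 (mod 23)  [q = 2: ≡ 1 ✗]
12^2 ≡ 6 (mod 23)  [q = 11: ≢ 1 ✓]
12^11 ≡ 1 shows ord(12) | 11, strictly less than φ(23); not a primitive root.

No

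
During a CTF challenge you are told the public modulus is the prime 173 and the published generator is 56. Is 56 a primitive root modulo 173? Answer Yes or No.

φ(173) = 173 − 1 = 172 = 2^2 · 43.
56 is a primitive root mod 173 iff 56^(φ(173)/q) ≢ 1 for every prime q | φ(173), i.e. q ∈ {2, 43}.
56^86 ≡ 1 (mod 173)  [q = 2: ≡ 1 ✗]
56^4 ≡ 138 (mod 173)  [q = 43: ≢ 1 ✓]
Since 56^86 ≡ 1, the order of 56 divides 86 < 172, so 56 is not a primitive root.

No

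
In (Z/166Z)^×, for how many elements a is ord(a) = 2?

1

φ(166) = φ(2)·φ(83) = 1·82 = 82 = 2 · 41.
In a cyclic group of order 82, there are φ(d) elements of order d for each divisor d of 82, and zero for non-divisors.
2 | 82, and φ(2) = 2 − 1 = 1.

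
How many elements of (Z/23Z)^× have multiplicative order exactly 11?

φ(23) = 23 − 1 = 22 = 2 · 11.
In a cyclic group of order 22, there are φ(d) elements of order d for each divisor d of 22, and zero for non-divisors.
11 | 22, and φ(11) = 11 − 1 = 10.

10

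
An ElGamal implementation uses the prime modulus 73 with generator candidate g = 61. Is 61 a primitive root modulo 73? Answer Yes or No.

φ(73) = 73 − 1 = 72 = 2^3 · 3^2.
61 is a primitive root mod 73 iff 61^(φ(73)/q) ≢ 1 for every prime q | φ(73), i.e. q ∈ {2, 3}.
61^36 ≡ 1 (mod 73)  [q = 2: ≡ 1 ✗]
61^24 ≡ 8 (mod 73)  [q = 3: ≢ 1 ✓]
The check at q = 2 fails, so 61 generates a proper subgroup.

No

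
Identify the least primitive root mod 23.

5

φ(23) = 23 − 1 = 22 = 2 · 11.
Test candidates g = 2, 3, … against the prime factors q ∈ {2, 11} of φ(23): g is a generator iff g^(22/q) ≢ 1 for every such q.
g = 2: 2^11 ≡ 1 — hits 1, so not a primitive root.
g = 3: 3^11 ≡ 1 — hits 1, so not a primitive root.
g = 4: 4^11 ≡ 1 — hits 1, so not a primitive root.
g = 5: 5^11 ≡ 22; 5^2 ≡ 2 — none is 1, so 5 is a primitive root.
The smallest primitive root modulo 23 is 5.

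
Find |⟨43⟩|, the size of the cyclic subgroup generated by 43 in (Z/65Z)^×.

By Lagrange's theorem, ord_65(43) divides φ(65) = φ(5·13) = (5−1)·(13−1) = 4·12 = 48 = 2^4 · 3.
Divisors of 48: 1, 2, 3, 4, 6, 8, 12, 16, 24, 48.
Test each divisor d:
43^1 ≡ 43
43^2 ≡ 29
43^3 ≡ 12
43^4 ≡ 61
43^6 ≡ 14
43^8 ≡ 16
43^12 ≡ 1
Hence ord(43) = 12.

12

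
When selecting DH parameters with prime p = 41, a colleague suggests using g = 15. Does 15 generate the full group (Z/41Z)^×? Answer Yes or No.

Yes

φ(41) = 41 − 1 = 40 = 2^3 · 5.
Test 15^(40/q) mod 41 for each prime factor q of 40:
15^20 ≡ 40 (mod 41)  [q = 2: ≢ 1 ✓]
15^8 ≡ 18 (mod 41)  [q = 5: ≢ 1 ✓]
All checks pass, so 15 has order 40 and is a primitive root modulo 41.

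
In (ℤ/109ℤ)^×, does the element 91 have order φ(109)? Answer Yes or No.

Yes

φ(109) = 109 − 1 = 108 = 2^2 · 3^3.
An element g generates (Z/109Z)^× iff g^(108/q) ≢ 1 (mod 109) for each prime q ∈ {2, 3}.
91^54 ≡ 108 (mod 109)  [q = 2: ≢ 1 ✓]
91^36 ≡ 45 (mod 109)  [q = 3: ≢ 1 ✓]
None equal 1, so ord_109(91) = 108: 91 is a primitive root.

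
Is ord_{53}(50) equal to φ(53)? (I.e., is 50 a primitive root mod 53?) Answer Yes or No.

Yes

φ(53) = 53 − 1 = 52 = 2^2 · 13.
50 is a primitive root mod 53 iff 50^(φ(53)/q) ≢ 1 for every prime q | φ(53), i.e. q ∈ {2, 13}.
50^26 ≡ 52 (mod 53)  [q = 2: ≢ 1 ✓]
50^4 ≡ 28 (mod 53)  [q = 13: ≢ 1 ✓]
All checks pass, so 50 has order 52 and is a primitive root modulo 53.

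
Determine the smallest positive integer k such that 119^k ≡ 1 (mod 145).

Since 119 ∈ (Z/145Z)^×, its order divides φ(145) = φ(5·29) = (5−1)·(29−1) = 4·28 = 112 = 2^4 · 7.
Divisors of 112: 1, 2, 4, 7, 8, 14, 16, 28, 56, 112.
Compute 119^d (mod 145) for the divisors d until we hit 1:
119^1 ≡ 119
119^2 ≡ 96
119^4 ≡ 81
119^7 ≡ 99
119^8 ≡ 36
119^14 ≡ 86
119^16 ≡ 136
119^28 ≡ 1
So ord_145(119) = 28.

28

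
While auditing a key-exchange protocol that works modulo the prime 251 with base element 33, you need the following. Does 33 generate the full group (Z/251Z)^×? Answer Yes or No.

φ(251) = 251 − 1 = 250 = 2 · 5^3.
An element g generates (Z/251Z)^× iff g^(250/q) ≢ 1 (mod 251) for each prime q ∈ {2, 5}.
33^125 ≡ 250 (mod 251)  [q = 2: ≢ 1 ✓]
33^50 ≡ 20 (mod 251)  [q = 5: ≢ 1 ✓]
Every test exponent gives a nontrivial residue, hence 33 generates the full group.

Yes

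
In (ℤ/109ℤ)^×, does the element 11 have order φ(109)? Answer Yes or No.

Yes

φ(109) = 109 − 1 = 108 = 2^2 · 3^3.
An element g generates (Z/109Z)^× iff g^(108/q) ≢ 1 (mod 109) for each prime q ∈ {2, 3}.
11^54 ≡ 108 (mod 109)  [q = 2: ≢ 1 ✓]
11^36 ≡ 45 (mod 109)  [q = 3: ≢ 1 ✓]
Every test exponent gives a nontrivial residue, hence 11 generates the full group.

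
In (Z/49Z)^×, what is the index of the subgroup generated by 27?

3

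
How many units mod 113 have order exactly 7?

6

φ(113) = 113 − 1 = 112 = 2^4 · 7.
Since (Z/113Z)^× is cyclic of order 112, the number of elements of order d is φ(d) when d | 112 and 0 otherwise.
7 | 112, and φ(7) = 7 − 1 = 6.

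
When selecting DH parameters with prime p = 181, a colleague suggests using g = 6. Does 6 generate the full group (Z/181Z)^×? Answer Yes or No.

φ(181) = 181 − 1 = 180 = 2^2 · 3^2 · 5.
6 is a primitive root mod 181 iff 6^(φ(181)/q) ≢ 1 for every prime q | φ(181), i.e. q ∈ {2, 3, 5}.
6^90 ≡ 180 (mod 181)  [q = 2: ≢ 1 ✓]
6^60 ≡ 1 (mod 181)  [q = 3: ≡ 1 ✗]
6^36 ≡ 42 (mod 181)  [q = 5: ≢ 1 ✓]
The check at q = 3 fails, so 6 generates a proper subgroup.

No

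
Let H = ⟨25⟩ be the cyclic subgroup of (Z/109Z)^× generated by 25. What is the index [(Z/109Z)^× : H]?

4

Since 25 ∈ (Z/109Z)^×, its order divides φ(109) = 109 − 1 = 108 = 2^2 · 3^3.
Divisors of 108: 1, 2, 3, 4, 6, 9, 12, 18, 27, 36, 54, 108.
Check 25^d mod 109 for each divisor in increasing order:
25^1 ≡ 25 (mod 109)
25^2 ≡ 80 (mod 109)
25^3 ≡ 38 (mod 109)
25^4 ≡ 78 (mod 109)
25^6 ≡ 27 (mod 109)
25^9 ≡ 45 (mod 109)
25^12 ≡ 75 (mod 109)
25^18 ≡ 63 (mod 109)
25^27 ≡ 1 (mod 109) ✓
Thus |⟨25⟩| = ord(25) = 27.
The index is φ(109) / ord(25) = 108 / 27 = 4.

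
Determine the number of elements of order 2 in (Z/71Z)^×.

1

φ(71) = 71 − 1 = 70 = 2 · 5 · 7.
Since (Z/71Z)^× is cyclic of order 70, the number of elements of order d is φ(d) when d | 70 and 0 otherwise.
2 | 70, and φ(2) = 2 − 1 = 1.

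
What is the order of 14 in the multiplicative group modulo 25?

10

By Lagrange's theorem, ord_25(14) divides φ(25) = φ(5^2) = 5·(5−1) = 20 = 2^2 · 5.
Divisors of 20: 1, 2, 4, 5, 10, 20.
Test each divisor d:
14^1 ≡ 14
14^2 ≡ 21
14^4 ≡ 16
14^5 ≡ 24
14^10 ≡ 1
Hence ord(14) = 10.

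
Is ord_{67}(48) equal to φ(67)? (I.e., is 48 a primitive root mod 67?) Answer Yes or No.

φ(67) = 67 − 1 = 66 = 2 · 3 · 11.
48 is a primitive root mod 67 iff 48^(φ(67)/q) ≢ 1 for every prime q | φ(67), i.e. q ∈ {2, 3, 11}.
48^33 ≡ 66 (mod 67)  [q = 2: ≢ 1 ✓]
48^22 ≡ 37 (mod 67)  [q = 3: ≢ 1 ✓]
48^6 ≡ 22 (mod 67)  [q = 11: ≢ 1 ✓]
All checks pass, so 48 has order 66 and is a primitive root modulo 67.

Yes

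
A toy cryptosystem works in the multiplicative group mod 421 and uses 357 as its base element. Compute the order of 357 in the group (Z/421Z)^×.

35

The order of 357 must divide φ(421) = 421 − 1 = 420 = 2^2 · 3 · 5 · 7.
Divisors of 420: 1, 2, 3, 4, 5, 6, 7, 10, 12, 14, 15, 20, 21, 28, 30, 35, 42, 60, 70, 84, 105, 140, 210, 420.
Check 357^d mod 421 for each divisor in increasing order:
357^1 ≡ 357 (mod 421)
357^2 ≡ 307 (mod 421)
357^3 ≡ 139 (mod 421)
357^4 ≡ 366 (mod 421)
357^5 ≡ 152 (mod 421)
357^6 ≡ 376 (mod 421)
357^7 ≡ 354 (mod 421)
357^10 ≡ 370 (mod 421)
357^12 ≡ 341 (mod 421)
357^14 ≡ 279 (mod 421)
357^15 ≡ 247 (mod 421)
357^20 ≡ 75 (mod 421)
357^21 ≡ 252 (mod 421)
357^28 ≡ 377 (mod 421)
357^30 ≡ 385 (mod 421)
357^35 ≡ 1 (mod 421) ✓
So ord_421(357) = 35.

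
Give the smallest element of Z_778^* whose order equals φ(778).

3

φ(778) = φ(2)·φ(389) = 1·388 = 388 = 2^2 · 97.
g is a primitive root iff g^(388/q) ≢ 1 (mod 778) for each prime q ∈ {2, 97}.
g = 2: gcd(2, 778) = 2 > 1, not a unit — skip.
g = 3: 3^194 ≡ 777; 3^4 ≡ 81 — none is 1, so 3 is a primitive root.
Hence the least primitive root of 778 is 3.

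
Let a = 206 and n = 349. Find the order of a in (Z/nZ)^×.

174

The order of 206 must divide φ(349) = 349 − 1 = 348 = 2^2 · 3 · 29.
Divisors of 348: 1, 2, 3, 4, 6, 12, 29, 58, 87, 116, 174, 348.
Compute 206^d (mod 349) for the divisors d until we hit 1:
206^1 ≡ 206
206^2 ≡ 207
206^3 ≡ 64
206^4 ≡ 271
206^6 ≡ 257
206^12 ≡ 88
206^29 ≡ 123
206^58 ≡ 122
206^87 ≡ 348
206^116 ≡ 226
206^174 ≡ 1
So ord_349(206) = 174.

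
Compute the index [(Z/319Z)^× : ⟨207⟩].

The order of 207 must divide φ(319) = φ(11·29) = (11−1)·(29−1) = 10·28 = 280 = 2^3 · 5 · 7.
Divisors of 280: 1, 2, 4, 5, 7, 8, 10, 14, 20, 28, 35, 40, 56, 70, 140, 280.
Test each divisor d:
207^1 ≡ 207 (mod 319)
207^2 ≡ 103 (mod 319)
207^4 ≡ 82 (mod 319)
207^5 ≡ 67 (mod 319)
207^7 ≡ 202 (mod 319)
207^8 ≡ 25 (mod 319)
207^10 ≡ 23 (mod 319)
207^14 ≡ 291 (mod 319)
207^20 ≡ 210 (mod 319)
207^28 ≡ 146 (mod 319)
207^35 ≡ 144 (mod 319)
207^40 ≡ 78 (mod 319)
207^56 ≡ 262 (mod 319)
207^70 ≡ 1 (mod 319) ✓
The order of 207 is 70, so the subgroup it generates has 70 elements.
[(Z/319Z)^× : ⟨207⟩] = 280/70 = 4.

4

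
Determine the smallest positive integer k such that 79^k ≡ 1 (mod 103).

The order of 79 must divide φ(103) = 103 − 1 = 102 = 2 · 3 · 17.
Divisors of 102: 1, 2, 3, 6, 17, 34, 51, 102.
Evaluate successive powers at the divisors of 102:
79^1 ≡ 79 (mod 103)
79^2 ≡ 61 (mod 103)
79^3 ≡ 81 (mod 103)
79^6 ≡ 72 (mod 103)
79^17 ≡ 1 (mod 103) ✓
So ord_103(79) = 17.

17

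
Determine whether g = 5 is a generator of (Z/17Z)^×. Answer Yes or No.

φ(17) = 17 − 1 = 16 = 2^4.
Test 5^(16/q) mod 17 for each prime factor q of 16:
5^8 ≡ 16 (mod 17)  [q = 2: ≢ 1 ✓]
Every test exponent gives a nontrivial residue, hence 5 generates the full group.

Yes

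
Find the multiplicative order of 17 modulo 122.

60

ord(17) | φ(122) = φ(2)·φ(61) = 1·60 = 60 = 2^2 · 3 · 5.
Divisors of 60: 1, 2, 3, 4, 5, 6, 10, 12, 15, 20, 30, 60.
Compute 17^d (mod 122) for the divisors d until we hit 1:
17^1 ≡ 17 (mod 122)
17^2 ≡ 45 (mod 122)
17^3 ≡ 33 (mod 122)
17^4 ≡ 73 (mod 122)
17^5 ≡ 21 (mod 122)
17^6 ≡ 113 (mod 122)
17^10 ≡ 75 (mod 122)
17^12 ≡ 81 (mod 122)
17^15 ≡ 111 (mod 122)
17^20 ≡ 13 (mod 122)
17^30 ≡ 121 (mod 122)
17^60 ≡ 1 (mod 122) ✓
Therefore the multiplicative order of 17 modulo 122 is 60.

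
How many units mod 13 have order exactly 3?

φ(13) = 13 − 1 = 12 = 2^2 · 3.
In a cyclic group of order 12, there are φ(d) elements of order d for each divisor d of 12, and zero for non-divisors.
3 | 12, and φ(3) = 3 − 1 = 2.

2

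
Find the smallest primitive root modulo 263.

5

φ(263) = 263 − 1 = 262 = 2 · 131.
Test candidates g = 2, 3, … against the prime factors q ∈ {2, 131} of φ(263): g is a generator iff g^(262/q) ≢ 1 for every such q.
g = 2: 2^131 ≡ 1 — hits 1, so not a primitive root.
g = 3: 3^131 ≡ 1 — hits 1, so not a primitive root.
g = 4: 4^131 ≡ 1 — hits 1, so not a primitive root.
g = 5: 5^131 ≡ 262; 5^2 ≡ 25 — none is 1, so 5 is a primitive root.
So 5 is the smallest generator of (Z/263Z)^×.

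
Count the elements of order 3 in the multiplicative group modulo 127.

2

φ(127) = 127 − 1 = 126 = 2 · 3^2 · 7.
(Z/127Z)^× is cyclic (|G| = 126); a cyclic group of order m has exactly φ(d) elements of each order d | m, and none otherwise.
3 | 126, and φ(3) = 3 − 1 = 2.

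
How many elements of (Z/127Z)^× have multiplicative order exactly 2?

1

φ(127) = 127 − 1 = 126 = 2 · 3^2 · 7.
In a cyclic group of order 126, there are φ(d) elements of order d for each divisor d of 126, and zero for non-divisors.
2 | 126, and φ(2) = 2 − 1 = 1.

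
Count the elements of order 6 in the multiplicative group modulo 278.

2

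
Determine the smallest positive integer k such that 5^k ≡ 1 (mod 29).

14

By Lagrange's theorem, ord_29(5) divides φ(29) = 29 − 1 = 28 = 2^2 · 7.
Divisors of 28: 1, 2, 4, 7, 14, 28.
Compute 5^d (mod 29) for the divisors d until we hit 1:
5^1 ≡ 5 (mod 29)
5^2 ≡ 25 (mod 29)
5^4 ≡ 16 (mod 29)
5^7 ≡ 28 (mod 29)
5^14 ≡ 1 (mod 29) ✓
Therefore the multiplicative order of 5 modulo 29 is 14.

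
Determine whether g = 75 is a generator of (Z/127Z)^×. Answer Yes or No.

φ(127) = 127 − 1 = 126 = 2 · 3^2 · 7.
Test 75^(126/q) mod 127 for each prime factor q of 126:
75^63 ≡ 126 (mod 127)  [q = 2: ≢ 1 ✓]
75^42 ≡ 107 (mod 127)  [q = 3: ≢ 1 ✓]
75^18 ≡ 1 (mod 127)  [q = 7: ≡ 1 ✗]
75^18 ≡ 1 shows ord(75) | 18, strictly less than φ(127); not a primitive root.

No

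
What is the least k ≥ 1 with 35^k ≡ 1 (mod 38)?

9

Since 35 ∈ (Z/38Z)^×, its order divides φ(38) = φ(2)·φ(19) = 1·18 = 18 = 2 · 3^2.
Divisors of 18: 1, 2, 3, 6, 9, 18.
Evaluate successive powers at the divisors of 18:
35^1 ≡ 35 (mod 38)
35^2 ≡ 9 (mod 38)
35^3 ≡ 11 (mod 38)
35^6 ≡ 7 (mod 38)
35^9 ≡ 1 (mod 38) ✓
So ord_38(35) = 9.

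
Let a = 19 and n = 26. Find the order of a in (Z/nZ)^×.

12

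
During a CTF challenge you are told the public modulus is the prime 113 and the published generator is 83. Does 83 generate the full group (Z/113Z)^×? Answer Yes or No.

No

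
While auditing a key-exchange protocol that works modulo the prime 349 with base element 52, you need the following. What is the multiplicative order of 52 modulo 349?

116

Since 52 ∈ (Z/349Z)^×, its order divides φ(349) = 349 − 1 = 348 = 2^2 · 3 · 29.
Divisors of 348: 1, 2, 3, 4, 6, 12, 29, 58, 87, 116, 174, 348.
Check 52^d mod 349 for each divisor in increasing order:
52^1 ≡ 52 (mod 349)
52^2 ≡ 261 (mod 349)
52^3 ≡ 310 (mod 349)
52^4 ≡ 66 (mod 349)
52^6 ≡ 125 (mod 349)
52^12 ≡ 269 (mod 349)
52^29 ≡ 136 (mod 349)
52^58 ≡ 348 (mod 349)
52^87 ≡ 213 (mod 349)
52^116 ≡ 1 (mod 349) ✓
Therefore the multiplicative order of 52 modulo 349 is 116.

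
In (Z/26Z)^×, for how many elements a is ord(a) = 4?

2

φ(26) = φ(2)·φ(13) = 1·12 = 12 = 2^2 · 3.
(Z/26Z)^× is cyclic (|G| = 12); a cyclic group of order m has exactly φ(d) elements of each order d | m, and none otherwise.
4 = 2^2 divides 12, and φ(4) = 2.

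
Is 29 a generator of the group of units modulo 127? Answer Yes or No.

Yes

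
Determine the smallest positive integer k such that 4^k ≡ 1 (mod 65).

The order of 4 must divide φ(65) = φ(5·13) = (5−1)·(13−1) = 4·12 = 48 = 2^4 · 3.
Divisors of 48: 1, 2, 3, 4, 6, 8, 12, 16, 24, 48.
Test each divisor d:
4^1 ≡ 4 (mod 65)
4^2 ≡ 16 (mod 65)
4^3 ≡ 64 (mod 65)
4^4 ≡ 61 (mod 65)
4^6 ≡ 1 (mod 65) ✓
So ord_65(4) = 6.

6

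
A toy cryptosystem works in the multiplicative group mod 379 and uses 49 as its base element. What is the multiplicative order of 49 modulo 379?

189

By Lagrange's theorem, ord_379(49) divides φ(379) = 379 − 1 = 378 = 2 · 3^3 · 7.
Divisors of 378: 1, 2, 3, 6, 7, 9, 14, 18, 21, 27, 42, 54, 63, 126, 189, 378.
Evaluate successive powers at the divisors of 378:
49^1 ≡ 49 (mod 379)
49^2 ≡ 127 (mod 379)
49^3 ≡ 159 (mod 379)
49^6 ≡ 267 (mod 379)
49^7 ≡ 197 (mod 379)
49^9 ≡ 5 (mod 379)
49^14 ≡ 151 (mod 379)
49^18 ≡ 25 (mod 379)
49^21 ≡ 185 (mod 379)
49^27 ≡ 125 (mod 379)
49^42 ≡ 115 (mod 379)
49^54 ≡ 86 (mod 379)
49^63 ≡ 51 (mod 379)
49^126 ≡ 327 (mod 379)
49^189 ≡ 1 (mod 379) ✓
So ord_379(49) = 189.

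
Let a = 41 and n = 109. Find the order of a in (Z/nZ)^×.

By Lagrange's theorem, ord_109(41) divides φ(109) = 109 − 1 = 108 = 2^2 · 3^3.
Divisors of 108: 1, 2, 3, 4, 6, 9, 12, 18, 27, 36, 54, 108.
Evaluate successive powers at the divisors of 108:
41^1 ≡ 41 (mod 109)
41^2 ≡ 46 (mod 109)
41^3 ≡ 33 (mod 109)
41^4 ≡ 45 (mod 109)
41^6 ≡ 108 (mod 109)
41^9 ≡ 76 (mod 109)
41^12 ≡ 1 (mod 109) ✓
So ord_109(41) = 12.

12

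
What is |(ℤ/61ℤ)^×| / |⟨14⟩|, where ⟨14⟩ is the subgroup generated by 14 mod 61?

Since 14 ∈ (Z/61Z)^×, its order divides φ(61) = 61 − 1 = 60 = 2^2 · 3 · 5.
Divisors of 60: 1, 2, 3, 4, 5, 6, 10, 12, 15, 20, 30, 60.
Evaluate successive powers at the divisors of 60:
14^1 ≡ 14
14^2 ≡ 13
14^3 ≡ 60
14^4 ≡ 47
14^5 ≡ 48
14^6 ≡ 1
The order of 14 is 6, so the subgroup it generates has 6 elements.
Index = |(Z/61Z)^×| / |⟨14⟩| = 60 / 6 = 10.

10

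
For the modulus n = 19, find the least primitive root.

φ(19) = 19 − 1 = 18 = 2 · 3^2.
Test candidates g = 2, 3, … against the prime factors q ∈ {2, 3} of φ(19): g is a generator iff g^(18/q) ≢ 1 for every such q.
g = 2: 2^9 ≡ 18; 2^6 ≡ 7 — none is 1, so 2 is a primitive root.
Hence the least primitive root of 19 is 2.

2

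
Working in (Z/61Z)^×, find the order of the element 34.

5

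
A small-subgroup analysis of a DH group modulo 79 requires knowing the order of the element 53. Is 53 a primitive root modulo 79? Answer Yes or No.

φ(79) = 79 − 1 = 78 = 2 · 3 · 13.
53 is a primitive root mod 79 iff 53^(φ(79)/q) ≢ 1 for every prime q | φ(79), i.e. q ∈ {2, 3, 13}.
53^39 ≡ 78 (mod 79)  [q = 2: ≢ 1 ✓]
53^26 ≡ 55 (mod 79)  [q = 3: ≢ 1 ✓]
53^6 ≡ 22 (mod 79)  [q = 13: ≢ 1 ✓]
None equal 1, so ord_79(53) = 78: 53 is a primitive root.

Yes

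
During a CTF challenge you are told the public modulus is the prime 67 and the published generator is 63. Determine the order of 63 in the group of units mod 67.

Since 63 ∈ (Z/67Z)^×, its order divides φ(67) = 67 − 1 = 66 = 2 · 3 · 11.
Divisors of 66: 1, 2, 3, 6, 11, 22, 33, 66.
Evaluate successive powers at the divisors of 66:
63^1 ≡ 63 (mod 67)
63^2 ≡ 16 (mod 67)
63^3 ≡ 3 (mod 67)
63^6 ≡ 9 (mod 67)
63^11 ≡ 30 (mod 67)
63^22 ≡ 29 (mod 67)
63^33 ≡ 66 (mod 67)
63^66 ≡ 1 (mod 67) ✓
Therefore the multiplicative order of 63 modulo 67 is 66.

66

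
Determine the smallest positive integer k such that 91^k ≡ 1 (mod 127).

126

Since 91 ∈ (Z/127Z)^×, its order divides φ(127) = 127 − 1 = 126 = 2 · 3^2 · 7.
Divisors of 126: 1, 2, 3, 6, 7, 9, 14, 18, 21, 42, 63, 126.
Evaluate successive powers at the divisors of 126:
91^1 ≡ 91
91^2 ≡ 26
91^3 ≡ 80
91^6 ≡ 50
91^7 ≡ 105
91^9 ≡ 63
91^14 ≡ 103
91^18 ≡ 32
91^21 ≡ 20
91^42 ≡ 19
91^63 ≡ 126
91^126 ≡ 1
So ord_127(91) = 126.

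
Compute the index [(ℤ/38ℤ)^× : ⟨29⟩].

ord(29) | φ(38) = φ(2)·φ(19) = 1·18 = 18 = 2 · 3^2.
Divisors of 18: 1, 2, 3, 6, 9, 18.
Check 29^d mod 38 for each divisor in increasing order:
29^1 ≡ 29 (mod 38)
29^2 ≡ 5 (mod 38)
29^3 ≡ 31 (mod 38)
29^6 ≡ 11 (mod 38)
29^9 ≡ 37 (mod 38)
29^18 ≡ 1 (mod 38) ✓
The order of 29 is 18, so the subgroup it generates has 18 elements.
[(Z/38Z)^× : ⟨29⟩] = 18/18 = 1.

1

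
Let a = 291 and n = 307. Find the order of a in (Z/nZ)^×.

ord(291) | φ(307) = 307 − 1 = 306 = 2 · 3^2 · 17.
Divisors of 306: 1, 2, 3, 6, 9, 17, 18, 34, 51, 102, 153, 306.
Test each divisor d:
291^1 ≡ 291
291^2 ≡ 256
291^3 ≡ 202
291^6 ≡ 280
291^9 ≡ 72
291^17 ≡ 290
291^18 ≡ 272
291^34 ≡ 289
291^51 ≡ 306
291^102 ≡ 1
Hence ord(291) = 102.

102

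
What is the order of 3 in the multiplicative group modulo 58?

28

The order of 3 must divide φ(58) = φ(2)·φ(29) = 1·28 = 28 = 2^2 · 7.
Divisors of 28: 1, 2, 4, 7, 14, 28.
Test each divisor d:
3^1 ≡ 3 (mod 58)
3^2 ≡ 9 (mod 58)
3^4 ≡ 23 (mod 58)
3^7 ≡ 41 (mod 58)
3^14 ≡ 57 (mod 58)
3^28 ≡ 1 (mod 58) ✓
So ord_58(3) = 28.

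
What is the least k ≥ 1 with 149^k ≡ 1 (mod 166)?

82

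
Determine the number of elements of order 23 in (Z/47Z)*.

22

φ(47) = 47 − 1 = 46 = 2 · 23.
(Z/47Z)^× is cyclic (|G| = 46); a cyclic group of order m has exactly φ(d) elements of each order d | m, and none otherwise.
23 | 46, and φ(23) = 23 − 1 = 22.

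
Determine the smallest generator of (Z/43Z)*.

3

φ(43) = 43 − 1 = 42 = 2 · 3 · 7.
Test candidates g = 2, 3, … against the prime factors q ∈ {2, 3, 7} of φ(43): g is a generator iff g^(42/q) ≢ 1 for every such q.
g = 2: 2^21 ≡ 42; 2^14 ≡ 1 — hits 1, so not a primitive root.
g = 3: 3^21 ≡ 42; 3^14 ≡ 36; 3^6 ≡ 41 — none is 1, so 3 is a primitive root.
So 3 is the smallest generator of (Z/43Z)^×.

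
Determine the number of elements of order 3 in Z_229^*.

2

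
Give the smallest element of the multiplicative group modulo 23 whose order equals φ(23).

φ(23) = 23 − 1 = 22 = 2 · 11.
g is a primitive root iff g^(22/q) ≢ 1 (mod 23) for each prime q ∈ {2, 11}.
g = 2: 2^11 ≡ 1 — hits 1, so not a primitive root.
g = 3: 3^11 ≡ 1 — hits 1, so not a primitive root.
g = 4: 4^11 ≡ 1 — hits 1, so not a primitive root.
g = 5: 5^11 ≡ 22; 5^2 ≡ 2 — none is 1, so 5 is a primitive root.
The smallest primitive root modulo 23 is 5.

5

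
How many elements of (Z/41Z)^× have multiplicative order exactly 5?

4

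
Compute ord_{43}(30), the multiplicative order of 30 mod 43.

42

ord(30) | φ(43) = 43 − 1 = 42 = 2 · 3 · 7.
Divisors of 42: 1, 2, 3, 6, 7, 14, 21, 42.
Evaluate successive powers at the divisors of 42:
30^1 ≡ 30 (mod 43)
30^2 ≡ 40 (mod 43)
30^3 ≡ 39 (mod 43)
30^6 ≡ 16 (mod 43)
30^7 ≡ 7 (mod 43)
30^14 ≡ 6 (mod 43)
30^21 ≡ 42 (mod 43)
30^42 ≡ 1 (mod 43) ✓
Therefore the multiplicative order of 30 modulo 43 is 42.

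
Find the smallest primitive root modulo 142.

φ(142) = φ(2)·φ(71) = 1·70 = 70 = 2 · 5 · 7.
Test candidates g = 2, 3, … against the prime factors q ∈ {2, 5, 7} of φ(142): g is a generator iff g^(70/q) ≢ 1 for every such q.
g = 2: gcd(2, 142) = 2 > 1, not a unit — skip.
g = 3: 3^35 ≡ 1 — hits 1, so not a primitive root.
g = 4: gcd(4, 142) = 2 > 1, not a unit — skip.
g = 5: 5^35 ≡ 1 — hits 1, so not a primitive root.
g = 6: gcd(6, 142) = 2 > 1, not a unit — skip.
g = 7: 7^35 ≡ 141; 7^14 ≡ 125; 7^10 ≡ 45 — none is 1, so 7 is a primitive root.
Hence the least primitive root of 142 is 7.

7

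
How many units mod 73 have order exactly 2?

1

φ(73) = 73 − 1 = 72 = 2^3 · 3^2.
Since (Z/73Z)^× is cyclic of order 72, the number of elements of order d is φ(d) when d | 72 and 0 otherwise.
2 | 72, and φ(2) = 2 − 1 = 1.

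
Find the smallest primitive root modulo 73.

5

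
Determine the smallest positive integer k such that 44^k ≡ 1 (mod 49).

ord(44) | φ(49) = φ(7^2) = 7·(7−1) = 42 = 2 · 3 · 7.
Divisors of 42: 1, 2, 3, 6, 7, 14, 21, 42.
Evaluate successive powers at the divisors of 42:
44^1 ≡ 44
44^2 ≡ 25
44^3 ≡ 22
44^6 ≡ 43
44^7 ≡ 30
44^14 ≡ 18
44^21 ≡ 1
So ord_49(44) = 21.

21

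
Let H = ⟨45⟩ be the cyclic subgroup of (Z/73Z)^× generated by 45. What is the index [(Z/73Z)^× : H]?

1

Since 45 ∈ (Z/73Z)^×, its order divides φ(73) = 73 − 1 = 72 = 2^3 · 3^2.
Divisors of 72: 1, 2, 3, 4, 6, 8, 9, 12, 18, 24, 36, 72.
Evaluate successive powers at the divisors of 72:
45^1 ≡ 45
45^2 ≡ 54
45^3 ≡ 21
45^4 ≡ 69
45^6 ≡ 3
45^8 ≡ 16
45^9 ≡ 63
45^12 ≡ 9
45^18 ≡ 27
45^24 ≡ 8
45^36 ≡ 72
45^72 ≡ 1
The order of 45 is 72, so the subgroup it generates has 72 elements.
Index = |(Z/73Z)^×| / |⟨45⟩| = 72 / 72 = 1.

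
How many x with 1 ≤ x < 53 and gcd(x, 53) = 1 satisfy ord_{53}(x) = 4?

φ(53) = 53 − 1 = 52 = 2^2 · 13.
Since (Z/53Z)^× is cyclic of order 52, the number of elements of order d is φ(d) when d | 52 and 0 otherwise.
4 = 2^2 divides 52, and φ(4) = 2.

2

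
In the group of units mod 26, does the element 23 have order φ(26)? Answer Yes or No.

φ(26) = φ(2)·φ(13) = 1·12 = 12 = 2^2 · 3.
An element g generates (Z/26Z)^× iff g^(12/q) ≢ 1 (mod 26) for each prime q ∈ {2, 3}.
23^6 ≡ 1 (mod 26)  [q = 2: ≡ 1 ✗]
23^4 ≡ 3 (mod 26)  [q = 3: ≢ 1 ✓]
23^6 ≡ 1 shows ord(23) | 6, strictly less than φ(26); not a primitive root.

No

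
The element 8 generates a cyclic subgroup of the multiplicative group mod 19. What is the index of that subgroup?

3

ord(8) | φ(19) = 19 − 1 = 18 = 2 · 3^2.
Divisors of 18: 1, 2, 3, 6, 9, 18.
Evaluate successive powers at the divisors of 18:
8^1 ≡ 8 (mod 19)
8^2 ≡ 7 (mod 19)
8^3 ≡ 18 (mod 19)
8^6 ≡ 1 (mod 19) ✓
Thus |⟨8⟩| = ord(8) = 6.
[(Z/19Z)^× : ⟨8⟩] = 18/6 = 3.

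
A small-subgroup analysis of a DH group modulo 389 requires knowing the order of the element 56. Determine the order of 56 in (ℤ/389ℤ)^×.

388

The order of 56 must divide φ(389) = 389 − 1 = 388 = 2^2 · 97.
Divisors of 388: 1, 2, 4, 97, 194, 388.
Check 56^d mod 389 for each divisor in increasing order:
56^1 ≡ 56 (mod 389)
56^2 ≡ 24 (mod 389)
56^4 ≡ 187 (mod 389)
56^97 ≡ 274 (mod 389)
56^194 ≡ 388 (mod 389)
56^388 ≡ 1 (mod 389) ✓
So ord_389(56) = 388.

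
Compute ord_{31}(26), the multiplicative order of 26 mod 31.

6

The order of 26 must divide φ(31) = 31 − 1 = 30 = 2 · 3 · 5.
Divisors of 30: 1, 2, 3, 5, 6, 10, 15, 30.
Evaluate successive powers at the divisors of 30:
26^1 ≡ 26 (mod 31)
26^2 ≡ 25 (mod 31)
26^3 ≡ 30 (mod 31)
26^5 ≡ 6 (mod 31)
26^6 ≡ 1 (mod 31) ✓
Hence ord(26) = 6.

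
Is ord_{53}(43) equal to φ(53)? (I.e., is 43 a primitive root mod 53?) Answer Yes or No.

No

φ(53) = 53 − 1 = 52 = 2^2 · 13.
An element g generates (Z/53Z)^× iff g^(52/q) ≢ 1 (mod 53) for each prime q ∈ {2, 13}.
43^26 ≡ 1 (mod 53)  [q = 2: ≡ 1 ✗]
43^4 ≡ 36 (mod 53)  [q = 13: ≢ 1 ✓]
43^26 ≡ 1 shows ord(43) | 26, strictly less than φ(53); not a primitive root.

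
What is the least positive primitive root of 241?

φ(241) = 241 − 1 = 240 = 2^4 · 3 · 5.
g is a primitive root iff g^(240/q) ≢ 1 (mod 241) for each prime q ∈ {2, 3, 5}.
g = 2: 2^120 ≡ 1 — hits 1, so not a primitive root.
g = 3: 3^120 ≡ 1 — hits 1, so not a primitive root.
g = 4: 4^120 ≡ 1 — hits 1, so not a primitive root.
g = 5: 5^120 ≡ 1 — hits 1, so not a primitive root.
g = 6: 6^120 ≡ 1 — hits 1, so not a primitive root.
g = 7: 7^120 ≡ 240; 7^80 ≡ 15; 7^48 ≡ 91 — none is 1, so 7 is a primitive root.
The smallest primitive root modulo 241 is 7.

7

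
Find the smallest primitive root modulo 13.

φ(13) = 13 − 1 = 12 = 2^2 · 3.
g is a primitive root iff g^(12/q) ≢ 1 (mod 13) for each prime q ∈ {2, 3}.
g = 2: 2^6 ≡ 12; 2^4 ≡ 3 — none is 1, so 2 is a primitive root.
The smallest primitive root modulo 13 is 2.

2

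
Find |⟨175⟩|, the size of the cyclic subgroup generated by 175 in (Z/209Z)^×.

18

Since 175 ∈ (Z/209Z)^×, its order divides φ(209) = φ(11·19) = (11−1)·(19−1) = 10·18 = 180 = 2^2 · 3^2 · 5.
Divisors of 180: 1, 2, 3, 4, 5, 6, 9, 10, 12, 15, 18, 20, 30, 36, 45, 60, 90, 180.
Test each divisor d:
175^1 ≡ 175
175^2 ≡ 111
175^3 ≡ 197
175^4 ≡ 199
175^5 ≡ 131
175^6 ≡ 144
175^9 ≡ 153
175^10 ≡ 23
175^12 ≡ 45
175^15 ≡ 87
175^18 ≡ 1
So ord_209(175) = 18.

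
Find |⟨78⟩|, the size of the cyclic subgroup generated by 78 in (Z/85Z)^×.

16

The order of 78 must divide φ(85) = φ(5·17) = (5−1)·(17−1) = 4·16 = 64 = 2^6.
Divisors of 64: 1, 2, 4, 8, 16, 32, 64.
Compute 78^d (mod 85) for the divisors d until we hit 1:
78^1 ≡ 78 (mod 85)
78^2 ≡ 49 (mod 85)
78^4 ≡ 21 (mod 85)
78^8 ≡ 16 (mod 85)
78^16 ≡ 1 (mod 85) ✓
So ord_85(78) = 16.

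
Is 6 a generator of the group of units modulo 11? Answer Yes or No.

Yes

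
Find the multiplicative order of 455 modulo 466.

ord(455) | φ(466) = φ(2)·φ(233) = 1·232 = 232 = 2^3 · 29.
Divisors of 232: 1, 2, 4, 8, 29, 58, 116, 232.
Compute 455^d (mod 466) for the divisors d until we hit 1:
455^1 ≡ 455 (mod 466)
455^2 ≡ 121 (mod 466)
455^4 ≡ 195 (mod 466)
455^8 ≡ 279 (mod 466)
455^29 ≡ 221 (mod 466)
455^58 ≡ 377 (mod 466)
455^116 ≡ 465 (mod 466)
455^232 ≡ 1 (mod 466) ✓
The smallest such exponent is 232, so the order of 455 is 232.

232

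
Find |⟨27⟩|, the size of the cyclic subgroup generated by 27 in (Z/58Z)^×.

28

The order of 27 must divide φ(58) = φ(2)·φ(29) = 1·28 = 28 = 2^2 · 7.
Divisors of 28: 1, 2, 4, 7, 14, 28.
Test each divisor d:
27^1 ≡ 27 (mod 58)
27^2 ≡ 33 (mod 58)
27^4 ≡ 45 (mod 58)
27^7 ≡ 17 (mod 58)
27^14 ≡ 57 (mod 58)
27^28 ≡ 1 (mod 58) ✓
Therefore the multiplicative order of 27 modulo 58 is 28.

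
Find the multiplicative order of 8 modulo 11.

10

Since 8 ∈ (Z/11Z)^×, its order divides φ(11) = 11 − 1 = 10 = 2 · 5.
Divisors of 10: 1, 2, 5, 10.
Check 8^d mod 11 for each divisor in increasing order:
8^1 ≡ 8 (mod 11)
8^2 ≡ 9 (mod 11)
8^5 ≡ 10 (mod 11)
8^10 ≡ 1 (mod 11) ✓
Therefore the multiplicative order of 8 modulo 11 is 10.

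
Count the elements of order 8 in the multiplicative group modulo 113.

4

φ(113) = 113 − 1 = 112 = 2^4 · 7.
Since (Z/113Z)^× is cyclic of order 112, the number of elements of order d is φ(d) when d | 112 and 0 otherwise.
8 = 2^3 divides 112, and φ(8) = 4.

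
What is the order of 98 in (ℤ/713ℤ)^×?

33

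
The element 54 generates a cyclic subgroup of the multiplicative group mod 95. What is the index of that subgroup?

Since 54 ∈ (Z/95Z)^×, its order divides φ(95) = φ(5·19) = (5−1)·(19−1) = 4·18 = 72 = 2^3 · 3^2.
Divisors of 72: 1, 2, 3, 4, 6, 8, 9, 12, 18, 24, 36, 72.
Compute 54^d (mod 95) for the divisors d until we hit 1:
54^1 ≡ 54 (mod 95)
54^2 ≡ 66 (mod 95)
54^3 ≡ 49 (mod 95)
54^4 ≡ 81 (mod 95)
54^6 ≡ 26 (mod 95)
54^8 ≡ 6 (mod 95)
54^9 ≡ 39 (mod 95)
54^12 ≡ 11 (mod 95)
54^18 ≡ 1 (mod 95) ✓
Thus |⟨54⟩| = ord(54) = 18.
The index is φ(95) / ord(54) = 72 / 18 = 4.

4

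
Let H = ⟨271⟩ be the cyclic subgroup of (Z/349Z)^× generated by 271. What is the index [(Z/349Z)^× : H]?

4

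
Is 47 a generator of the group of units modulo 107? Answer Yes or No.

No

φ(107) = 107 − 1 = 106 = 2 · 53.
Test 47^(106/q) mod 107 for each prime factor q of 106:
47^53 ≡ 1 (mod 107)  [q = 2: ≡ 1 ✗]
47^2 ≡ 69 (mod 107)  [q = 53: ≢ 1 ✓]
The check at q = 2 fails, so 47 generates a proper subgroup.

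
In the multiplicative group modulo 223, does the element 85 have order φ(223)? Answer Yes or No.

φ(223) = 223 − 1 = 222 = 2 · 3 · 37.
85 is a primitive root mod 223 iff 85^(φ(223)/q) ≢ 1 for every prime q | φ(223), i.e. q ∈ {2, 3, 37}.
85^111 ≡ 222 (mod 223)  [q = 2: ≢ 1 ✓]
85^74 ≡ 39 (mod 223)  [q = 3: ≢ 1 ✓]
85^6 ≡ 66 (mod 223)  [q = 37: ≢ 1 ✓]
All checks pass, so 85 has order 222 and is a primitive root modulo 223.

Yes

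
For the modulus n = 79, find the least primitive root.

3

φ(79) = 79 − 1 = 78 = 2 · 3 · 13.
Test candidates g = 2, 3, … against the prime factors q ∈ {2, 3, 13} of φ(79): g is a generator iff g^(78/q) ≢ 1 for every such q.
g = 2: 2^39 ≡ 1 — hits 1, so not a primitive root.
g = 3: 3^39 ≡ 78; 3^26 ≡ 23; 3^6 ≡ 18 — none is 1, so 3 is a primitive root.
Hence the least primitive root of 79 is 3.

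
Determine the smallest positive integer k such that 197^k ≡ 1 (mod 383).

By Lagrange's theorem, ord_383(197) divides φ(383) = 383 − 1 = 382 = 2 · 191.
Divisors of 382: 1, 2, 191, 382.
Evaluate successive powers at the divisors of 382:
197^1 ≡ 197 (mod 383)
197^2 ≡ 126 (mod 383)
197^191 ≡ 382 (mod 383)
197^382 ≡ 1 (mod 383) ✓
The smallest such exponent is 382, so the order of 197 is 382.

382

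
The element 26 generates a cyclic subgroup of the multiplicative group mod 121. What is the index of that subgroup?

2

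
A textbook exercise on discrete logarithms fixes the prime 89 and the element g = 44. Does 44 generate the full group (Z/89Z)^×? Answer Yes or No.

φ(89) = 89 − 1 = 88 = 2^3 · 11.
It suffices to check that the order of 44 is not a proper divisor of 88: compute 44^(88/q) for q ∈ {2, 11}.
44^44 ≡ 1 (mod 89)  [q = 2: ≡ 1 ✗]
44^8 ≡ 8 (mod 89)  [q = 11: ≢ 1 ✓]
Since 44^44 ≡ 1, the order of 44 divides 44 < 88, so 44 is not a primitive root.

No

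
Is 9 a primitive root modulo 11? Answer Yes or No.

No

φ(11) = 11 − 1 = 10 = 2 · 5.
9 is a primitive root mod 11 iff 9^(φ(11)/q) ≢ 1 for every prime q | φ(11), i.e. q ∈ {2, 5}.
9^5 ≡ 1 (mod 11)  [q = 2: ≡ 1 ✗]
9^2 ≡ 4 (mod 11)  [q = 5: ≢ 1 ✓]
The check at q = 2 fails, so 9 generates a proper subgroup.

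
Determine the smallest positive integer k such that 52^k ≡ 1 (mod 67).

22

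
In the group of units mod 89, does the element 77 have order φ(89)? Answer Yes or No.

No

φ(89) = 89 − 1 = 88 = 2^3 · 11.
It suffices to check that the order of 77 is not a proper divisor of 88: compute 77^(88/q) for q ∈ {2, 11}.
77^44 ≡ 88 (mod 89)  [q = 2: ≢ 1 ✓]
77^8 ≡ 1 (mod 89)  [q = 11: ≡ 1 ✗]
The check at q = 11 fails, so 77 generates a proper subgroup.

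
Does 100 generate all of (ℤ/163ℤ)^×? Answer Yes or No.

φ(163) = 163 − 1 = 162 = 2 · 3^4.
100 is a primitive root mod 163 iff 100^(φ(163)/q) ≢ 1 for every prime q | φ(163), i.e. q ∈ {2, 3}.
100^81 ≡ 1 (mod 163)  [q = 2: ≡ 1 ✗]
100^54 ≡ 58 (mod 163)  [q = 3: ≢ 1 ✓]
100^81 ≡ 1 shows ord(100) | 81, strictly less than φ(163); not a primitive root.

No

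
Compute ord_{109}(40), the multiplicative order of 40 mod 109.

The order of 40 must divide φ(109) = 109 − 1 = 108 = 2^2 · 3^3.
Divisors of 108: 1, 2, 3, 4, 6, 9, 12, 18, 27, 36, 54, 108.
Evaluate successive powers at the divisors of 108:
40^1 ≡ 40 (mod 109)
40^2 ≡ 74 (mod 109)
40^3 ≡ 17 (mod 109)
40^4 ≡ 26 (mod 109)
40^6 ≡ 71 (mod 109)
40^9 ≡ 8 (mod 109)
40^12 ≡ 27 (mod 109)
40^18 ≡ 64 (mod 109)
40^27 ≡ 76 (mod 109)
40^36 ≡ 63 (mod 109)
40^54 ≡ 108 (mod 109)
40^108 ≡ 1 (mod 109) ✓
Hence ord(40) = 108.

108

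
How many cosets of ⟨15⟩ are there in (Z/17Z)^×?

2

The order of 15 must divide φ(17) = 17 − 1 = 16 = 2^4.
Divisors of 16: 1, 2, 4, 8, 16.
Test each divisor d:
15^1 ≡ 15
15^2 ≡ 4
15^4 ≡ 16
15^8 ≡ 1
So ord_17(15) = 8, hence |⟨15⟩| = 8.
Index = |(Z/17Z)^×| / |⟨15⟩| = 16 / 8 = 2.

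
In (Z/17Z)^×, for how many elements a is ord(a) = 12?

φ(17) = 17 − 1 = 16 = 2^4.
Since (Z/17Z)^× is cyclic of order 16, the number of elements of order d is φ(d) when d | 16 and 0 otherwise.
Here 16 is not a multiple of 12, so there are no elements of order 12.

0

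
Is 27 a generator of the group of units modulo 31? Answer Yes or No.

φ(31) = 31 − 1 = 30 = 2 · 3 · 5.
Test 27^(30/q) mod 31 for each prime factor q of 30:
27^15 ≡ 30 (mod 31)  [q = 2: ≢ 1 ✓]
27^10 ≡ 1 (mod 31)  [q = 3: ≡ 1 ✗]
27^6 ≡ 4 (mod 31)  [q = 5: ≢ 1 ✓]
Since 27^10 ≡ 1, the order of 27 divides 10 < 30, so 27 is not a primitive root.

No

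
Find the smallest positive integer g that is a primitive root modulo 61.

2

φ(61) = 61 − 1 = 60 = 2^2 · 3 · 5.
Test candidates g = 2, 3, … against the prime factors q ∈ {2, 3, 5} of φ(61): g is a generator iff g^(60/q) ≢ 1 for every such q.
g = 2: 2^30 ≡ 60; 2^20 ≡ 47; 2^12 ≡ 9 — none is 1, so 2 is a primitive root.
The smallest primitive root modulo 61 is 2.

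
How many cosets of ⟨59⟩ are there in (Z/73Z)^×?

1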